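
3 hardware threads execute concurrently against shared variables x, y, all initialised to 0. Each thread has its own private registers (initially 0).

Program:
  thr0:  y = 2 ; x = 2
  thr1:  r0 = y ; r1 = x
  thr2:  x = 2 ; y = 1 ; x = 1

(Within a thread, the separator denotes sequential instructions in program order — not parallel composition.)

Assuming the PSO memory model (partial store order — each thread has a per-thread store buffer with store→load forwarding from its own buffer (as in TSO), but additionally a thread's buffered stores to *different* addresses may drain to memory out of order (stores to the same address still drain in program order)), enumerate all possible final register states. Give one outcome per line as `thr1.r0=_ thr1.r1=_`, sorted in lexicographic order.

outcome vector order: (thr1.r0,thr1.r1)
|PSO outcomes| = 9

thr1.r0=0 thr1.r1=0
thr1.r0=0 thr1.r1=1
thr1.r0=0 thr1.r1=2
thr1.r0=1 thr1.r1=0
thr1.r0=1 thr1.r1=1
thr1.r0=1 thr1.r1=2
thr1.r0=2 thr1.r1=0
thr1.r0=2 thr1.r1=1
thr1.r0=2 thr1.r1=2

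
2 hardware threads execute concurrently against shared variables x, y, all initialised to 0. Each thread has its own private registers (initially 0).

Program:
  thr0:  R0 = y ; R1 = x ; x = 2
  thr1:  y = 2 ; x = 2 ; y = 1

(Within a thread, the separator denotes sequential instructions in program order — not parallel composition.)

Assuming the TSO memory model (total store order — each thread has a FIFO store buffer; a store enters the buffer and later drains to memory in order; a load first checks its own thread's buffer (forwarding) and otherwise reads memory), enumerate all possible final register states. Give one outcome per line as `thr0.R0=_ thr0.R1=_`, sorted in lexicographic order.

thr0.R0=0 thr0.R1=0
thr0.R0=0 thr0.R1=2
thr0.R0=1 thr0.R1=2
thr0.R0=2 thr0.R1=0
thr0.R0=2 thr0.R1=2

outcome vector order: (thr0.R0,thr0.R1)
|TSO outcomes| = 5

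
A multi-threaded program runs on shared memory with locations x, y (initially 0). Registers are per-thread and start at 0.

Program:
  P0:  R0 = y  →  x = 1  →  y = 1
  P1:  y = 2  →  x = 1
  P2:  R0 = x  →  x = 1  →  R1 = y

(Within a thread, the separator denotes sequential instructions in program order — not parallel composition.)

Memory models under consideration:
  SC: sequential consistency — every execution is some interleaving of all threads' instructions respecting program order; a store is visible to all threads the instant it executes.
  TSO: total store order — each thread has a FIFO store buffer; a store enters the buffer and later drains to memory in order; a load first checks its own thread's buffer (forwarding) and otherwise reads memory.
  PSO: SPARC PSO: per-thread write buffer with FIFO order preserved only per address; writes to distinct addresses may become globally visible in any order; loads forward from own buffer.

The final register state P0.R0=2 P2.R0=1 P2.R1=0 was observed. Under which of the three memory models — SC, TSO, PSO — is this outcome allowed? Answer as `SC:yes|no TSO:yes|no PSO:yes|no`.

SC:no TSO:no PSO:yes

outcome vector order: (P0.R0,P2.R0,P2.R1)
SC (11): 000 001 002 010 011 012 200 201 202 211 212
TSO (11): 000 001 002 010 011 012 200 201 202 211 212
PSO (12): 000 001 002 010 011 012 200 201 202 210 211 212
target 210 ∈ {PSO}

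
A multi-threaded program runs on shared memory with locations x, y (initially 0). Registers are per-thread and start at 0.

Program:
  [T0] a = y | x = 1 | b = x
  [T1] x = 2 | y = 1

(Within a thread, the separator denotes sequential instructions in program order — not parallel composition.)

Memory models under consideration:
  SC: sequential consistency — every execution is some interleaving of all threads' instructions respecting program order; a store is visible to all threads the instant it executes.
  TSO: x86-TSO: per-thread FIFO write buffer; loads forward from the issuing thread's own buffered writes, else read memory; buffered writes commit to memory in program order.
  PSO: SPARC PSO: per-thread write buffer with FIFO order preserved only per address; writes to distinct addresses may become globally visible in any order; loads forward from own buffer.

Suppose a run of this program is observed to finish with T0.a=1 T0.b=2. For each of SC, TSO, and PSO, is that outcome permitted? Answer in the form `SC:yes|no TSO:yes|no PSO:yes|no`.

outcome vector order: (T0.a,T0.b)
under SC → 0/1 0/2 1/1
under TSO → 0/1 0/2 1/1
under PSO → 0/1 0/2 1/1 1/2
target 1/2 ∈ {PSO}

SC:no TSO:no PSO:yes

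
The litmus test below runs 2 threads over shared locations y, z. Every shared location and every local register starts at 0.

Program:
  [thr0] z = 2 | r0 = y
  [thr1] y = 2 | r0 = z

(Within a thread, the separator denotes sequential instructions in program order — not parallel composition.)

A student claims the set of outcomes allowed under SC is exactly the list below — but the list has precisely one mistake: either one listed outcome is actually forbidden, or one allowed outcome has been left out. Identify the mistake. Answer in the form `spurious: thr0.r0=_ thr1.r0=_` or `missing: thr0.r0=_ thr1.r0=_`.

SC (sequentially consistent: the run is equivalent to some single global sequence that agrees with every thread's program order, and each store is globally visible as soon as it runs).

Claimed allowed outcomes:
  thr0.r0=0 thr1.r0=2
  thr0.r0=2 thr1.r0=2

missing: thr0.r0=2 thr1.r0=0

outcome vector order: (thr0.r0,thr1.r0)
SC (3): 0/2 2/0 2/2
SC∖claimed = {2/0}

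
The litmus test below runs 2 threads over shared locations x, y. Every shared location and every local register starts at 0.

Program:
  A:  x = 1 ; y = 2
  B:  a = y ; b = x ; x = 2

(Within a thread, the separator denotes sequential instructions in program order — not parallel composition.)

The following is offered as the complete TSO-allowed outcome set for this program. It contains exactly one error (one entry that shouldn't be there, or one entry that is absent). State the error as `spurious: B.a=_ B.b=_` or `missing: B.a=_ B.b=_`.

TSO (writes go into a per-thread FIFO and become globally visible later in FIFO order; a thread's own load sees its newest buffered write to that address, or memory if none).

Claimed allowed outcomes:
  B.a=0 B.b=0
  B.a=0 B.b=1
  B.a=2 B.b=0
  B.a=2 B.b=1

spurious: B.a=2 B.b=0

outcome vector order: (B.a,B.b)
under TSO → <0 0>, <0 1>, <2 1>
claimed∖TSO = {<2 0>}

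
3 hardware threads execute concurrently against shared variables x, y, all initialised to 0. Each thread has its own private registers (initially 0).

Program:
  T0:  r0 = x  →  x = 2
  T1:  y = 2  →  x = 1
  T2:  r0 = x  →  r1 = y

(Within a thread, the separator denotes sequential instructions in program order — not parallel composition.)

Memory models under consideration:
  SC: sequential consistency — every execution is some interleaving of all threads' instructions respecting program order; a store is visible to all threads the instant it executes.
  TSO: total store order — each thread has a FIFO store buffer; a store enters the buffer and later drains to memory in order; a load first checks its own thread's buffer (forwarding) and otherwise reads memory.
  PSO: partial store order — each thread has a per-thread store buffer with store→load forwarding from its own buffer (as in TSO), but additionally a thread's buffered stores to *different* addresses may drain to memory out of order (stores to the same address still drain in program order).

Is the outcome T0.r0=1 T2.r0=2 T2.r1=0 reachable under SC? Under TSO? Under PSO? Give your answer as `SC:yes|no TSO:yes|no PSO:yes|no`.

SC:no TSO:no PSO:yes

outcome vector order: (T0.r0,T2.r0,T2.r1)
SC (9): (0,0,0) (0,0,2) (0,1,2) (0,2,0) (0,2,2) (1,0,0) (1,0,2) (1,1,2) (1,2,2)
TSO (9): (0,0,0) (0,0,2) (0,1,2) (0,2,0) (0,2,2) (1,0,0) (1,0,2) (1,1,2) (1,2,2)
PSO (12): (0,0,0) (0,0,2) (0,1,0) (0,1,2) (0,2,0) (0,2,2) (1,0,0) (1,0,2) (1,1,0) (1,1,2) (1,2,0) (1,2,2)
target (1,2,0) ∈ {PSO}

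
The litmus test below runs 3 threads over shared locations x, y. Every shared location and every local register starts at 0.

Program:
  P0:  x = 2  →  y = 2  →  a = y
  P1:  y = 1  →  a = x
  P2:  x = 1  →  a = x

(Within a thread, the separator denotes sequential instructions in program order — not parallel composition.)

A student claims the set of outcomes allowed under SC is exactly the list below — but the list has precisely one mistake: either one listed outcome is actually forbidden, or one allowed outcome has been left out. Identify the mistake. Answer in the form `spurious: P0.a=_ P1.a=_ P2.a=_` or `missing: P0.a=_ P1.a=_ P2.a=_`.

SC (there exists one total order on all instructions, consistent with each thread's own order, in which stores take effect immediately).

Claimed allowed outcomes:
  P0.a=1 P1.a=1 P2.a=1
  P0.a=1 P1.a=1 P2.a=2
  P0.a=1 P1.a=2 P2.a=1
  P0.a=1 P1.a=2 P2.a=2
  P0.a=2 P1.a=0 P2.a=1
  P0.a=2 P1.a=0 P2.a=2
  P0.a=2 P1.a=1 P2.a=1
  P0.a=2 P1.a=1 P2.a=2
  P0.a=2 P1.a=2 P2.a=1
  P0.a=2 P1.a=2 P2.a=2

outcome vector order: (P0.a,P1.a,P2.a)
under SC → 111; 121; 122; 201; 202; 211; 212; 221; 222
claimed∖SC = {112}

spurious: P0.a=1 P1.a=1 P2.a=2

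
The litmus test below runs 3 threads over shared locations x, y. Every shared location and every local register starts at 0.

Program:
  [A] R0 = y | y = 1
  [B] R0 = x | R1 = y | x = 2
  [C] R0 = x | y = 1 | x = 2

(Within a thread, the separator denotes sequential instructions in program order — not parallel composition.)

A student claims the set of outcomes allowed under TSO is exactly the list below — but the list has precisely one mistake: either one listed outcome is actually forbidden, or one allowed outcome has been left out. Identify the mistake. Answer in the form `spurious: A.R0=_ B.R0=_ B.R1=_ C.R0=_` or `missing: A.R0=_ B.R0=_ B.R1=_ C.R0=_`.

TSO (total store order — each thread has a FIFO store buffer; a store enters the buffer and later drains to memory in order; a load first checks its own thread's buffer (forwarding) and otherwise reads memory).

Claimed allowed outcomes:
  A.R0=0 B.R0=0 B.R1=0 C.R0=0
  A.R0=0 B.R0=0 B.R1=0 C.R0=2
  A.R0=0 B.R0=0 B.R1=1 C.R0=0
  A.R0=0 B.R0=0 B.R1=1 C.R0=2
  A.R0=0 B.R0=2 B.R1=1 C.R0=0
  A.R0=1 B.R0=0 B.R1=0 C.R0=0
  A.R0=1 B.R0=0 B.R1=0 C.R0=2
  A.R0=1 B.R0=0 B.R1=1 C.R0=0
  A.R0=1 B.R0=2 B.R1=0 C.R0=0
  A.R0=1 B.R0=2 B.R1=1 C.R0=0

spurious: A.R0=1 B.R0=2 B.R1=0 C.R0=0

outcome vector order: (A.R0,B.R0,B.R1,C.R0)
TSO: 9 outcomes — {<0 0 0 0>, <0 0 0 2>, <0 0 1 0>, <0 0 1 2>, <0 2 1 0>, <1 0 0 0>, <1 0 0 2>, <1 0 1 0>, <1 2 1 0>}
claimed∖TSO = {<1 2 0 0>}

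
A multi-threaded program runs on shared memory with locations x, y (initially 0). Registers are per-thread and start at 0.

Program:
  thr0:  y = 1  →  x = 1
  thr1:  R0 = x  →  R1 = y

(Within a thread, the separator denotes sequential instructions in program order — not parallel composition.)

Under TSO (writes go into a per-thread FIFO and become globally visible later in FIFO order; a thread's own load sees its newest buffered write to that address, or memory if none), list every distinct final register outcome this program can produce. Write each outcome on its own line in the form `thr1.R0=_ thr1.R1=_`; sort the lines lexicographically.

thr1.R0=0 thr1.R1=0
thr1.R0=0 thr1.R1=1
thr1.R0=1 thr1.R1=1

outcome vector order: (thr1.R0,thr1.R1)
|TSO outcomes| = 3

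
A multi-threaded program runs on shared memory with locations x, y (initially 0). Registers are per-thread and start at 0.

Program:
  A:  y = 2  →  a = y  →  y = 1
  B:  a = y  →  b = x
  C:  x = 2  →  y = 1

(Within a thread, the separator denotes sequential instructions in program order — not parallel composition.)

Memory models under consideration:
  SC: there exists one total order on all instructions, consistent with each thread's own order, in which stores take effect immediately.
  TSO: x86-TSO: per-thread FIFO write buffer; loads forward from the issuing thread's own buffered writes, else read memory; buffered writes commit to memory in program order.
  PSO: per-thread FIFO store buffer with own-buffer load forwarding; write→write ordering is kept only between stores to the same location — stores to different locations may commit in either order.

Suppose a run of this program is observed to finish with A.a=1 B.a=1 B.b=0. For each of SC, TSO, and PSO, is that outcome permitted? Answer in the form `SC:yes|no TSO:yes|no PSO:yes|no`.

SC:no TSO:no PSO:yes

outcome vector order: (A.a,B.a,B.b)
SC: 11 outcomes — {<1 0 0>, <1 0 2>, <1 1 2>, <1 2 0>, <1 2 2>, <2 0 0>, <2 0 2>, <2 1 0>, <2 1 2>, <2 2 0>, <2 2 2>}
TSO: 11 outcomes — {<1 0 0>, <1 0 2>, <1 1 2>, <1 2 0>, <1 2 2>, <2 0 0>, <2 0 2>, <2 1 0>, <2 1 2>, <2 2 0>, <2 2 2>}
PSO: 12 outcomes — {<1 0 0>, <1 0 2>, <1 1 0>, <1 1 2>, <1 2 0>, <1 2 2>, <2 0 0>, <2 0 2>, <2 1 0>, <2 1 2>, <2 2 0>, <2 2 2>}
target <1 1 0> ∈ {PSO}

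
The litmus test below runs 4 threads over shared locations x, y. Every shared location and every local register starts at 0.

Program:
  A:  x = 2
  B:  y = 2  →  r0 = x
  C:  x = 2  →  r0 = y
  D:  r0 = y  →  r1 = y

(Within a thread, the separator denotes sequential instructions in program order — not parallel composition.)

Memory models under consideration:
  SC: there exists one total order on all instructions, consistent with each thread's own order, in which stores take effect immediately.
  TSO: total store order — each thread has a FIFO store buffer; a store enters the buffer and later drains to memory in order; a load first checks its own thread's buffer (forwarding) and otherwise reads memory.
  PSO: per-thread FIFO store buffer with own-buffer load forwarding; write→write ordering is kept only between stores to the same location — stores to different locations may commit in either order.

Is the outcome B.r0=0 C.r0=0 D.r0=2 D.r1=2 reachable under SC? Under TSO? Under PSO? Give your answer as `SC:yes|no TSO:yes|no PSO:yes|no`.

SC:no TSO:yes PSO:yes

outcome vector order: (B.r0,C.r0,D.r0,D.r1)
SC: 9 outcomes — {(0,2,0,0); (0,2,0,2); (0,2,2,2); (2,0,0,0); (2,0,0,2); (2,0,2,2); (2,2,0,0); (2,2,0,2); (2,2,2,2)}
TSO: 12 outcomes — {(0,0,0,0); (0,0,0,2); (0,0,2,2); (0,2,0,0); (0,2,0,2); (0,2,2,2); (2,0,0,0); (2,0,0,2); (2,0,2,2); (2,2,0,0); (2,2,0,2); (2,2,2,2)}
PSO: 12 outcomes — {(0,0,0,0); (0,0,0,2); (0,0,2,2); (0,2,0,0); (0,2,0,2); (0,2,2,2); (2,0,0,0); (2,0,0,2); (2,0,2,2); (2,2,0,0); (2,2,0,2); (2,2,2,2)}
target (0,0,2,2) ∈ {TSO,PSO}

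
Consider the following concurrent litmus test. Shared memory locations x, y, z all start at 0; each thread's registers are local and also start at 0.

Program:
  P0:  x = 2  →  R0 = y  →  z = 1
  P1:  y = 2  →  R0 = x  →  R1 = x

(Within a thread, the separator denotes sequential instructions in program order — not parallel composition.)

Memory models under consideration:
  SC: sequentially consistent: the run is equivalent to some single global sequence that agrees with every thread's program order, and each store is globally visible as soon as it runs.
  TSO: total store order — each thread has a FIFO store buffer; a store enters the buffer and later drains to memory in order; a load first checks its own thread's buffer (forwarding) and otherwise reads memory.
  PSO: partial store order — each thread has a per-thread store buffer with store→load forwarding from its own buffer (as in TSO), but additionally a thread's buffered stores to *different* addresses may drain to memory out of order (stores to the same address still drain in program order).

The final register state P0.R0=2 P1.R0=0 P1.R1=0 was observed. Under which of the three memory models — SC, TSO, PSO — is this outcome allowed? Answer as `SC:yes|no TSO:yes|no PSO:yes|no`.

SC:yes TSO:yes PSO:yes

outcome vector order: (P0.R0,P1.R0,P1.R1)
under SC → 022 200 202 222
under TSO → 000 002 022 200 202 222
under PSO → 000 002 022 200 202 222
target 200 ∈ {SC,TSO,PSO}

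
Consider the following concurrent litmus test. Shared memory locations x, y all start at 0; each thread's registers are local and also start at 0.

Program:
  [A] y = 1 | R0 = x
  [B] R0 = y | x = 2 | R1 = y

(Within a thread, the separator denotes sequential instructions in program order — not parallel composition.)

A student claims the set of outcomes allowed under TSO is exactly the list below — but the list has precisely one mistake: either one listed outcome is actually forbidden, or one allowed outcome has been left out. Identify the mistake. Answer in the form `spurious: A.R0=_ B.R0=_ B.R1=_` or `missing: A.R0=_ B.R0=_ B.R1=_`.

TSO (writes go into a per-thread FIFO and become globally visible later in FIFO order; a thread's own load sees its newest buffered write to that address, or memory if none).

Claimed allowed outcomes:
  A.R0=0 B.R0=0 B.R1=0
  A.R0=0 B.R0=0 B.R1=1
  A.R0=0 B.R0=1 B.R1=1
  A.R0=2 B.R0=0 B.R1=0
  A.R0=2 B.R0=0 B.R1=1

outcome vector order: (A.R0,B.R0,B.R1)
under TSO → <0 0 0> <0 0 1> <0 1 1> <2 0 0> <2 0 1> <2 1 1>
TSO∖claimed = {<2 1 1>}

missing: A.R0=2 B.R0=1 B.R1=1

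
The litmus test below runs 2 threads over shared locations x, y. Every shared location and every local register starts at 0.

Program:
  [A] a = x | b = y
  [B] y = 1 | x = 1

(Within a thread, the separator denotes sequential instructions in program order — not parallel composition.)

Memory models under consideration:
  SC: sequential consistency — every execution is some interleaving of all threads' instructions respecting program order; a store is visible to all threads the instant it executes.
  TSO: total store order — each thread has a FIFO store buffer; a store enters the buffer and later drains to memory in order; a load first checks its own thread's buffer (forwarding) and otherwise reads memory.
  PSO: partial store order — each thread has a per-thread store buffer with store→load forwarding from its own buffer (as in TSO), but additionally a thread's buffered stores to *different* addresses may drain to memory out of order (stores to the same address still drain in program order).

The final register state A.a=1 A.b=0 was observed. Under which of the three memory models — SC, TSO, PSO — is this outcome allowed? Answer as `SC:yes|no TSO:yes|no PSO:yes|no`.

outcome vector order: (A.a,A.b)
SC: 3 outcomes — {(0,0), (0,1), (1,1)}
TSO: 3 outcomes — {(0,0), (0,1), (1,1)}
PSO: 4 outcomes — {(0,0), (0,1), (1,0), (1,1)}
target (1,0) ∈ {PSO}

SC:no TSO:no PSO:yes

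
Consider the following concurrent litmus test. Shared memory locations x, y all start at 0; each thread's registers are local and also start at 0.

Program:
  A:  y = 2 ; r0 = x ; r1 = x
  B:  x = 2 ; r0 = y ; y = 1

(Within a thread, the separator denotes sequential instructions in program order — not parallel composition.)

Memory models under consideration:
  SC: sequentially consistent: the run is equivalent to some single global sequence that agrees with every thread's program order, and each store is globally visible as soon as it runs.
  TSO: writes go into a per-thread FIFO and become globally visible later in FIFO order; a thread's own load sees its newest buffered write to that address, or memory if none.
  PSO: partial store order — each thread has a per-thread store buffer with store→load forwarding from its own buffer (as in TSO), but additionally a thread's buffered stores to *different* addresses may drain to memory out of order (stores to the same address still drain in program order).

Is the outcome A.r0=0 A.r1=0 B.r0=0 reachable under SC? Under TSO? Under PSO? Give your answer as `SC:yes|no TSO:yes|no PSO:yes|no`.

outcome vector order: (A.r0,A.r1,B.r0)
under SC → <0 0 2>; <0 2 2>; <2 2 0>; <2 2 2>
under TSO → <0 0 0>; <0 0 2>; <0 2 0>; <0 2 2>; <2 2 0>; <2 2 2>
under PSO → <0 0 0>; <0 0 2>; <0 2 0>; <0 2 2>; <2 2 0>; <2 2 2>
target <0 0 0> ∈ {TSO,PSO}

SC:no TSO:yes PSO:yes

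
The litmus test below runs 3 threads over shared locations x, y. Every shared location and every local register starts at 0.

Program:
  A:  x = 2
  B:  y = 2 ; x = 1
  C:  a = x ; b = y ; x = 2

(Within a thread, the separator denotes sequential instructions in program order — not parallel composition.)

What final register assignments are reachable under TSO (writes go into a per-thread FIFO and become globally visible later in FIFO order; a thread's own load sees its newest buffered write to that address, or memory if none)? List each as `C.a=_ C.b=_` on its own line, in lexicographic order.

C.a=0 C.b=0
C.a=0 C.b=2
C.a=1 C.b=2
C.a=2 C.b=0
C.a=2 C.b=2

outcome vector order: (C.a,C.b)
|TSO outcomes| = 5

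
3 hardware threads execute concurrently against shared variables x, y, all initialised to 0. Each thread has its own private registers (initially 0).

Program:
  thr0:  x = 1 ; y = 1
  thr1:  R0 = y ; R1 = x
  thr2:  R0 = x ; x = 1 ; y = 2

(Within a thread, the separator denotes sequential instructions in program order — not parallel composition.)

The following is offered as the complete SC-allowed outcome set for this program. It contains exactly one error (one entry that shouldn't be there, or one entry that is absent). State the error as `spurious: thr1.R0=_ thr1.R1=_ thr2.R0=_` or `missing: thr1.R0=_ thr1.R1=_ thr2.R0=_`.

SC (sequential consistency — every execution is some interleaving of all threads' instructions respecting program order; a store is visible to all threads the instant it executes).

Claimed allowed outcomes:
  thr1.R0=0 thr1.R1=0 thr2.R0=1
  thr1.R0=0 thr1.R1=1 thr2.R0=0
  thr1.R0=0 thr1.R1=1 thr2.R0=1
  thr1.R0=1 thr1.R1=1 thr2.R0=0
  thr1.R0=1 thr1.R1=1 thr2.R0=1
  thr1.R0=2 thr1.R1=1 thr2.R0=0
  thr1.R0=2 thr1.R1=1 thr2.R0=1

missing: thr1.R0=0 thr1.R1=0 thr2.R0=0

outcome vector order: (thr1.R0,thr1.R1,thr2.R0)
SC (8): 000, 001, 010, 011, 110, 111, 210, 211
SC∖claimed = {000}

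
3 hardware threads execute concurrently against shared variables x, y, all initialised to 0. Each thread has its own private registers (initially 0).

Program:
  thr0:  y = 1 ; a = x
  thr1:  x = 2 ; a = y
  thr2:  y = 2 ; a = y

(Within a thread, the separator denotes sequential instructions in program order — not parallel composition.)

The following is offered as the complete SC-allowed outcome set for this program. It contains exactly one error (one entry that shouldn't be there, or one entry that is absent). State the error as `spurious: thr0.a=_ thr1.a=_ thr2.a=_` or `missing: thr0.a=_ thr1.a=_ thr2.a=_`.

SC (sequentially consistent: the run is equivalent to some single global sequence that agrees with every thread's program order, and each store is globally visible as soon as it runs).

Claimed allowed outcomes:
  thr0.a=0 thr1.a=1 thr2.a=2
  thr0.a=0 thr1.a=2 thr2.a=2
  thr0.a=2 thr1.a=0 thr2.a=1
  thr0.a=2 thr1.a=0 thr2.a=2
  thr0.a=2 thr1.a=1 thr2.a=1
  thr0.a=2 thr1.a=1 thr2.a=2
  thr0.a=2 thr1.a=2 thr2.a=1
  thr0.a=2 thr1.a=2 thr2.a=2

outcome vector order: (thr0.a,thr1.a,thr2.a)
SC: 9 outcomes — {(0,1,1), (0,1,2), (0,2,2), (2,0,1), (2,0,2), (2,1,1), (2,1,2), (2,2,1), (2,2,2)}
SC∖claimed = {(0,1,1)}

missing: thr0.a=0 thr1.a=1 thr2.a=1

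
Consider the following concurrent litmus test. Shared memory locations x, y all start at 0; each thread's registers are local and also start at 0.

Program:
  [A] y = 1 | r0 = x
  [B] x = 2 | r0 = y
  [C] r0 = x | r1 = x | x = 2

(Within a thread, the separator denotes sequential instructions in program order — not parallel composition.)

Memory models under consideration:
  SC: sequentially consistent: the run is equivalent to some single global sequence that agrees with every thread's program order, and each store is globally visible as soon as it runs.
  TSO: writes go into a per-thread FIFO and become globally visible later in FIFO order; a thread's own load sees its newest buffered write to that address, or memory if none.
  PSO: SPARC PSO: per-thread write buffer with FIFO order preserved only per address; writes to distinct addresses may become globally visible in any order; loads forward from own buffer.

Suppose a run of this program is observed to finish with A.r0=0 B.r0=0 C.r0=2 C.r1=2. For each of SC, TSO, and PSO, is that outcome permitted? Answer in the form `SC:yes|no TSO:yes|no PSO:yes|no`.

outcome vector order: (A.r0,B.r0,C.r0,C.r1)
SC (9): 0/1/0/0; 0/1/0/2; 0/1/2/2; 2/0/0/0; 2/0/0/2; 2/0/2/2; 2/1/0/0; 2/1/0/2; 2/1/2/2
TSO (12): 0/0/0/0; 0/0/0/2; 0/0/2/2; 0/1/0/0; 0/1/0/2; 0/1/2/2; 2/0/0/0; 2/0/0/2; 2/0/2/2; 2/1/0/0; 2/1/0/2; 2/1/2/2
PSO (12): 0/0/0/0; 0/0/0/2; 0/0/2/2; 0/1/0/0; 0/1/0/2; 0/1/2/2; 2/0/0/0; 2/0/0/2; 2/0/2/2; 2/1/0/0; 2/1/0/2; 2/1/2/2
target 0/0/2/2 ∈ {TSO,PSO}

SC:no TSO:yes PSO:yes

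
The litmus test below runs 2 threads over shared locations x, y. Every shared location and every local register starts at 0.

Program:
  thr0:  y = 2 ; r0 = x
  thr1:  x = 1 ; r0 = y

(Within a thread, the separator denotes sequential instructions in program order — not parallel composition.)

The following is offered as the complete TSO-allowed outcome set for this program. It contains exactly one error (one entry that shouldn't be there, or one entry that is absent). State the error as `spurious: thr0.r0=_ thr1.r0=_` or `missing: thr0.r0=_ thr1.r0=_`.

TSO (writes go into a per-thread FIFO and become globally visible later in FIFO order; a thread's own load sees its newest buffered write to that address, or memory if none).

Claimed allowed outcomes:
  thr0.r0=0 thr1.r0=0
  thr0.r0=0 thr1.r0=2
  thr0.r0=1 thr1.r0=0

outcome vector order: (thr0.r0,thr1.r0)
TSO: 4 outcomes — {0/0, 0/2, 1/0, 1/2}
TSO∖claimed = {1/2}

missing: thr0.r0=1 thr1.r0=2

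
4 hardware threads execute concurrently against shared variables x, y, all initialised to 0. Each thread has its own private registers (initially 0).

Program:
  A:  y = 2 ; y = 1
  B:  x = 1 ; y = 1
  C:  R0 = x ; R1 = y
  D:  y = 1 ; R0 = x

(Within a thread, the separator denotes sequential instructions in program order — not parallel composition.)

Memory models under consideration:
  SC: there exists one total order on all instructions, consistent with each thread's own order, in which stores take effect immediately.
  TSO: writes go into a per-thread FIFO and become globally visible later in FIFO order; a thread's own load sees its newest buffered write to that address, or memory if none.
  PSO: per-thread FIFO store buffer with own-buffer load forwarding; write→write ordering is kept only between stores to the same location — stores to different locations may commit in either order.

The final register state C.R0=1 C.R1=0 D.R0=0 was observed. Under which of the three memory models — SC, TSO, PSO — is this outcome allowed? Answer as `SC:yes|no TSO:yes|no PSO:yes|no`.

SC:no TSO:yes PSO:yes

outcome vector order: (C.R0,C.R1,D.R0)
SC: 11 outcomes — {<0 0 0> <0 0 1> <0 1 0> <0 1 1> <0 2 0> <0 2 1> <1 0 1> <1 1 0> <1 1 1> <1 2 0> <1 2 1>}
TSO: 12 outcomes — {<0 0 0> <0 0 1> <0 1 0> <0 1 1> <0 2 0> <0 2 1> <1 0 0> <1 0 1> <1 1 0> <1 1 1> <1 2 0> <1 2 1>}
PSO: 12 outcomes — {<0 0 0> <0 0 1> <0 1 0> <0 1 1> <0 2 0> <0 2 1> <1 0 0> <1 0 1> <1 1 0> <1 1 1> <1 2 0> <1 2 1>}
target <1 0 0> ∈ {TSO,PSO}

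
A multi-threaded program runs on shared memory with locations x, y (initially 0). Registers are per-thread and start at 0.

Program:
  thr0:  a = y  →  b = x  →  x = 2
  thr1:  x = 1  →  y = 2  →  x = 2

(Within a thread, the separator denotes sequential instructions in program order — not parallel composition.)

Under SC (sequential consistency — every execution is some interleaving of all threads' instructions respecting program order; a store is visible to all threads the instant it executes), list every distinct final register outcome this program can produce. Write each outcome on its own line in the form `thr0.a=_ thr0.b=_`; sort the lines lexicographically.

outcome vector order: (thr0.a,thr0.b)
|SC outcomes| = 5

thr0.a=0 thr0.b=0
thr0.a=0 thr0.b=1
thr0.a=0 thr0.b=2
thr0.a=2 thr0.b=1
thr0.a=2 thr0.b=2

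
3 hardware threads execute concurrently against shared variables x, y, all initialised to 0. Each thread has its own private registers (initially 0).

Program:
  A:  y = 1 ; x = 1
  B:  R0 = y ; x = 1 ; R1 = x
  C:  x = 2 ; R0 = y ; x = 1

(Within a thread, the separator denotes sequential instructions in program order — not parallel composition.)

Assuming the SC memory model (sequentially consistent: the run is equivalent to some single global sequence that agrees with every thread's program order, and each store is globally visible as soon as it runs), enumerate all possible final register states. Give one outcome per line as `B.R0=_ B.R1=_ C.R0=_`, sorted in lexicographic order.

outcome vector order: (B.R0,B.R1,C.R0)
|SC outcomes| = 7

B.R0=0 B.R1=1 C.R0=0
B.R0=0 B.R1=1 C.R0=1
B.R0=0 B.R1=2 C.R0=0
B.R0=0 B.R1=2 C.R0=1
B.R0=1 B.R1=1 C.R0=0
B.R0=1 B.R1=1 C.R0=1
B.R0=1 B.R1=2 C.R0=1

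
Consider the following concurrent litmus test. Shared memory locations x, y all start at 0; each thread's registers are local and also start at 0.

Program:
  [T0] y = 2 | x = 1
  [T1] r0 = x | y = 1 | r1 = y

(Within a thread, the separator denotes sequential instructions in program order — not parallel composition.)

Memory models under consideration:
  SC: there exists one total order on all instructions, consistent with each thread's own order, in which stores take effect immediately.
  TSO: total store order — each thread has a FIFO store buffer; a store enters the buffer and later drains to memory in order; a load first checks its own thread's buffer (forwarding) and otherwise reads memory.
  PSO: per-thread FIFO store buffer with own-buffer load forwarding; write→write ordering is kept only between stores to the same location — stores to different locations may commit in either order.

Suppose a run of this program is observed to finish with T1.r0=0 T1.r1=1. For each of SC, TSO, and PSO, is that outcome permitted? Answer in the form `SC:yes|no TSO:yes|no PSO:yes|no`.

SC:yes TSO:yes PSO:yes

outcome vector order: (T1.r0,T1.r1)
[SC] allowed = {(0,1) (0,2) (1,1)}
[TSO] allowed = {(0,1) (0,2) (1,1)}
[PSO] allowed = {(0,1) (0,2) (1,1) (1,2)}
target (0,1) ∈ {SC,TSO,PSO}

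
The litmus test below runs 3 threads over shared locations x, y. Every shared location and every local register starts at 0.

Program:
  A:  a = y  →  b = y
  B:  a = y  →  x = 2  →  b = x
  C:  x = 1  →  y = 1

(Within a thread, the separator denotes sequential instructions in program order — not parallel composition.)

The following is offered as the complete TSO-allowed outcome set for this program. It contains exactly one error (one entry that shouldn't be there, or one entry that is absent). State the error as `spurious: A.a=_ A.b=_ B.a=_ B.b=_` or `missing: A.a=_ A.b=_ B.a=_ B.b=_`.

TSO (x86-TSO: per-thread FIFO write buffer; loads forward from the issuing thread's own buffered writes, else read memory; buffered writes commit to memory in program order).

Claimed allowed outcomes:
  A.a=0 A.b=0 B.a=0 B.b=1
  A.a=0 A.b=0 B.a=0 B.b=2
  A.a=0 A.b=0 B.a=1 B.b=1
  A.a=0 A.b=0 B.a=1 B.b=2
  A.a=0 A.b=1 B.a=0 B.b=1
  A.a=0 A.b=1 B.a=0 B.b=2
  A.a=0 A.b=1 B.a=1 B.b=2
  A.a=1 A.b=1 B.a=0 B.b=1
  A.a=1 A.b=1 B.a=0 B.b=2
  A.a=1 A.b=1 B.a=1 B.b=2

outcome vector order: (A.a,A.b,B.a,B.b)
TSO: 9 outcomes — {<0 0 0 1>; <0 0 0 2>; <0 0 1 2>; <0 1 0 1>; <0 1 0 2>; <0 1 1 2>; <1 1 0 1>; <1 1 0 2>; <1 1 1 2>}
claimed∖TSO = {<0 0 1 1>}

spurious: A.a=0 A.b=0 B.a=1 B.b=1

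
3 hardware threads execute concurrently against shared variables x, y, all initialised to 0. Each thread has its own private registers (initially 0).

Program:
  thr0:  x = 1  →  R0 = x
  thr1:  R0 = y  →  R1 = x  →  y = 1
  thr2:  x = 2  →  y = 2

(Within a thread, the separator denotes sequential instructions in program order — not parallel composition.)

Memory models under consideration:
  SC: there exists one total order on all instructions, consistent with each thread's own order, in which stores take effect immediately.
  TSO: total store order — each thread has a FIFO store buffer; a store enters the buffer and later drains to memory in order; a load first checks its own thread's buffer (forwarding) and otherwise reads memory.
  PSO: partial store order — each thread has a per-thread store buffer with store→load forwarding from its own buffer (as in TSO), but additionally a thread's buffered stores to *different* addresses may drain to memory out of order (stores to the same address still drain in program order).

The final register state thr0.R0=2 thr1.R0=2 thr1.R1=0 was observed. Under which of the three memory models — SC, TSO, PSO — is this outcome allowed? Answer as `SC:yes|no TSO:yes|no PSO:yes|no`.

outcome vector order: (thr0.R0,thr1.R0,thr1.R1)
SC: 9 outcomes — {100; 101; 102; 121; 122; 200; 201; 202; 222}
TSO: 9 outcomes — {100; 101; 102; 121; 122; 200; 201; 202; 222}
PSO: 12 outcomes — {100; 101; 102; 120; 121; 122; 200; 201; 202; 220; 221; 222}
target 220 ∈ {PSO}

SC:no TSO:no PSO:yes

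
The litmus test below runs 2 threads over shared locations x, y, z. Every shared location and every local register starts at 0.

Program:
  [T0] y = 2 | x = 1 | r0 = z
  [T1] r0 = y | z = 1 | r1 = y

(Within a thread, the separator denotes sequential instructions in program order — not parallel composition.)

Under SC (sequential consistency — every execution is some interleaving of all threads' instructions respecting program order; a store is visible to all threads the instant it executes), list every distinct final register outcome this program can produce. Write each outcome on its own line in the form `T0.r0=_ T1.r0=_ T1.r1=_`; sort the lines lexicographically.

T0.r0=0 T1.r0=0 T1.r1=2
T0.r0=0 T1.r0=2 T1.r1=2
T0.r0=1 T1.r0=0 T1.r1=0
T0.r0=1 T1.r0=0 T1.r1=2
T0.r0=1 T1.r0=2 T1.r1=2

outcome vector order: (T0.r0,T1.r0,T1.r1)
|SC outcomes| = 5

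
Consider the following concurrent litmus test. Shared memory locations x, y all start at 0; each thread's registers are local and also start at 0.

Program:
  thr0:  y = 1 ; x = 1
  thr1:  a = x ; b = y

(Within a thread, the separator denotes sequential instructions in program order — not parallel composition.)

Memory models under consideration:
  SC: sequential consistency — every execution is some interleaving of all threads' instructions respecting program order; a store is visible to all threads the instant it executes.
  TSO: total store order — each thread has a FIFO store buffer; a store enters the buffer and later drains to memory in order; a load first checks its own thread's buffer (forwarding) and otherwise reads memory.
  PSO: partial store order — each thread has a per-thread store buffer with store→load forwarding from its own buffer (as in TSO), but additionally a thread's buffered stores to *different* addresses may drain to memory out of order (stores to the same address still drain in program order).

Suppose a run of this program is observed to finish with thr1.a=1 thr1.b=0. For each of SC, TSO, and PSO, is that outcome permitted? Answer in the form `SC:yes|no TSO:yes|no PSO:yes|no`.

SC:no TSO:no PSO:yes

outcome vector order: (thr1.a,thr1.b)
[SC] allowed = {00, 01, 11}
[TSO] allowed = {00, 01, 11}
[PSO] allowed = {00, 01, 10, 11}
target 10 ∈ {PSO}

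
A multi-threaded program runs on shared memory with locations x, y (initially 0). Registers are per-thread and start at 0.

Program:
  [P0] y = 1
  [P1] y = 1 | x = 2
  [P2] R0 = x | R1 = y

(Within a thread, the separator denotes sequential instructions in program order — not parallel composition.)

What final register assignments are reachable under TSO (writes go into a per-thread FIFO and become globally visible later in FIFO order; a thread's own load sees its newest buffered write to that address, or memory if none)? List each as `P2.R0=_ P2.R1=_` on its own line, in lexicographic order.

outcome vector order: (P2.R0,P2.R1)
|TSO outcomes| = 3

P2.R0=0 P2.R1=0
P2.R0=0 P2.R1=1
P2.R0=2 P2.R1=1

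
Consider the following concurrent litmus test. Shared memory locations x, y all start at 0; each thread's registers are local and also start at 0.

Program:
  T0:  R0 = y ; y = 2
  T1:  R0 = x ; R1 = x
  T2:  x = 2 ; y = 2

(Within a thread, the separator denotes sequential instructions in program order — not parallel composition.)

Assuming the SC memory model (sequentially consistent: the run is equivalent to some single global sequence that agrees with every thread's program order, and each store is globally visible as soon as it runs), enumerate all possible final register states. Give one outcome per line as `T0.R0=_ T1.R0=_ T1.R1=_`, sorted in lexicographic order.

outcome vector order: (T0.R0,T1.R0,T1.R1)
|SC outcomes| = 6

T0.R0=0 T1.R0=0 T1.R1=0
T0.R0=0 T1.R0=0 T1.R1=2
T0.R0=0 T1.R0=2 T1.R1=2
T0.R0=2 T1.R0=0 T1.R1=0
T0.R0=2 T1.R0=0 T1.R1=2
T0.R0=2 T1.R0=2 T1.R1=2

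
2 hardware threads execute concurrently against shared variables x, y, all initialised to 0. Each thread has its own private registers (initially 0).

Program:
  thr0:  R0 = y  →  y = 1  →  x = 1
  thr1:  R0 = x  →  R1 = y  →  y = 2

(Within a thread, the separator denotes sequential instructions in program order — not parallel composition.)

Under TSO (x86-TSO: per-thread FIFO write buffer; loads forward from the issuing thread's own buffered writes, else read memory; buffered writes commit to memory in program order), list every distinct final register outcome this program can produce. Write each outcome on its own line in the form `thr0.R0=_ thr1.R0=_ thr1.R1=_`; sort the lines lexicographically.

thr0.R0=0 thr1.R0=0 thr1.R1=0
thr0.R0=0 thr1.R0=0 thr1.R1=1
thr0.R0=0 thr1.R0=1 thr1.R1=1
thr0.R0=2 thr1.R0=0 thr1.R1=0

outcome vector order: (thr0.R0,thr1.R0,thr1.R1)
|TSO outcomes| = 4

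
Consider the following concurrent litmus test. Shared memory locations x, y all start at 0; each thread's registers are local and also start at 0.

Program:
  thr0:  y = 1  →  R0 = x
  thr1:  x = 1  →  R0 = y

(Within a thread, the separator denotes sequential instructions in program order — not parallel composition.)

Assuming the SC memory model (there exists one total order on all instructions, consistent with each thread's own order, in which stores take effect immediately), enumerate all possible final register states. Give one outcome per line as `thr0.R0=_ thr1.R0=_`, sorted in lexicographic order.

outcome vector order: (thr0.R0,thr1.R0)
|SC outcomes| = 3

thr0.R0=0 thr1.R0=1
thr0.R0=1 thr1.R0=0
thr0.R0=1 thr1.R0=1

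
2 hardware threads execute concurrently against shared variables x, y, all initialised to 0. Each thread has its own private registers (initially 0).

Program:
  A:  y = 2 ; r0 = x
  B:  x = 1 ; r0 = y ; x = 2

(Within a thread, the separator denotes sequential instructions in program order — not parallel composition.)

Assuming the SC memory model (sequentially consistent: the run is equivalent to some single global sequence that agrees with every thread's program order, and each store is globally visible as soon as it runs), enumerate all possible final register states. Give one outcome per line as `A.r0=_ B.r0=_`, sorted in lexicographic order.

A.r0=0 B.r0=2
A.r0=1 B.r0=0
A.r0=1 B.r0=2
A.r0=2 B.r0=0
A.r0=2 B.r0=2

outcome vector order: (A.r0,B.r0)
|SC outcomes| = 5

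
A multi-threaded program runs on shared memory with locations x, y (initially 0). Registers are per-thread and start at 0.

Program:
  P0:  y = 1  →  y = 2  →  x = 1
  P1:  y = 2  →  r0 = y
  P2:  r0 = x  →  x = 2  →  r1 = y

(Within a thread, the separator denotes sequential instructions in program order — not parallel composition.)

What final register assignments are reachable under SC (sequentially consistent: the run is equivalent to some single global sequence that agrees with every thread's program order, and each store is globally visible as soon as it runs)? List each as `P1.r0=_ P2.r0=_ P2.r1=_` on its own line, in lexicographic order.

P1.r0=1 P2.r0=0 P2.r1=0
P1.r0=1 P2.r0=0 P2.r1=1
P1.r0=1 P2.r0=0 P2.r1=2
P1.r0=1 P2.r0=1 P2.r1=2
P1.r0=2 P2.r0=0 P2.r1=0
P1.r0=2 P2.r0=0 P2.r1=1
P1.r0=2 P2.r0=0 P2.r1=2
P1.r0=2 P2.r0=1 P2.r1=2

outcome vector order: (P1.r0,P2.r0,P2.r1)
|SC outcomes| = 8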